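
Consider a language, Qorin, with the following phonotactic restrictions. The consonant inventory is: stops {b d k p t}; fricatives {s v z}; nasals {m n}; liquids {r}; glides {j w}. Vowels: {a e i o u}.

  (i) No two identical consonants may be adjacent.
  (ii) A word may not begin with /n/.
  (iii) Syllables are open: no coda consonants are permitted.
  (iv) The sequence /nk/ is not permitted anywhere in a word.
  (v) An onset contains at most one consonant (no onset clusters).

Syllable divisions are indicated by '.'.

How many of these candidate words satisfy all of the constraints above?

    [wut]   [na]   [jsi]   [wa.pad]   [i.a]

[wut] — violates constraint (iii): syllable 1 coda /t/ has 1 consonant (> 0) → ill-formed
[na] — violates constraint (ii): word begins with /n/ → ill-formed
[jsi] — violates constraint (v): syllable 1 onset /js/ has 2 consonants (> 1) → ill-formed
[wa.pad] — violates constraint (iii): syllable 2 coda /d/ has 1 consonant (> 0) → ill-formed
[i.a] — σ1 onset /∅/, coda /∅/ ok; σ2 onset /∅/, coda /∅/ ok → well-formed
Well-formed: [i.a] → 1.

1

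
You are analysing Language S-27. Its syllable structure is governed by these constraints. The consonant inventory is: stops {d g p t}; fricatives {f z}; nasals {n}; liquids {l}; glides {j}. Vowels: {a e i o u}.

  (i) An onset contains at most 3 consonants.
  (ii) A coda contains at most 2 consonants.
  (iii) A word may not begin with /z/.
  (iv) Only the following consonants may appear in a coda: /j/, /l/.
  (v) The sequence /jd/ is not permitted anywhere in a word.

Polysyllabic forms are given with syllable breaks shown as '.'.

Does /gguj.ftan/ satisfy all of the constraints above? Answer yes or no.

/gguj.ftan/ — violates constraint (iv): syllable 2 coda contains /n/, which is not a licensed coda consonant → not permitted

no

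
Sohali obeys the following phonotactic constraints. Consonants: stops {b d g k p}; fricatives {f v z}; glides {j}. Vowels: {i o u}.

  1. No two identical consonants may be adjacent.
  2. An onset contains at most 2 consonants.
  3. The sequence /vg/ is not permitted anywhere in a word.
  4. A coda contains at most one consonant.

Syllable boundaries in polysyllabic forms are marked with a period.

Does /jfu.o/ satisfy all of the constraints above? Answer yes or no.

/jfu.o/ — σ1 onset /jf/ (2C), coda /∅/ ok; σ2 onset /∅/, coda /∅/ ok → well-formed

yes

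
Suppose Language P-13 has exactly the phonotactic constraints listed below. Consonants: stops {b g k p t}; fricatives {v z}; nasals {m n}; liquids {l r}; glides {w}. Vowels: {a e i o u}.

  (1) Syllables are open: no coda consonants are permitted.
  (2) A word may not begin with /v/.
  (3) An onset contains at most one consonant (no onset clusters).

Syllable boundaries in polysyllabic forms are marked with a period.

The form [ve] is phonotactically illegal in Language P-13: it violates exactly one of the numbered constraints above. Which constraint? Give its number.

[ve]: word begins with /v/.
This is a violation of constraint 2: "A word may not begin with /v/."
The remaining constraints (1, 3) are satisfied.

2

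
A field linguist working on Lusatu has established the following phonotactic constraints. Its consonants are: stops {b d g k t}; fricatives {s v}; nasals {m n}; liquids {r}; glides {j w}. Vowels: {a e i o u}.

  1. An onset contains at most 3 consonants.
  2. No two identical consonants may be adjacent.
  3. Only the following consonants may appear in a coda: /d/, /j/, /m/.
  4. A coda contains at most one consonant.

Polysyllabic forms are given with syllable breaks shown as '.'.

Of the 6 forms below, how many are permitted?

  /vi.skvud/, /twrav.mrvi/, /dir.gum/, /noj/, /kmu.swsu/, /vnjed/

4

/vi.skvud/ — σ1 onset /v/, coda /∅/ ok; σ2 onset /skv/ (3C), coda /d/ ok → permitted
/twrav.mrvi/ — violates constraint 3: syllable 1 coda contains /v/, which is not a licensed coda consonant → not permitted
/dir.gum/ — violates constraint 3: syllable 1 coda contains /r/, which is not a licensed coda consonant → not permitted
/noj/ — σ1 onset /n/, coda /j/ ok → permitted
/kmu.swsu/ — σ1 onset /km/ (2C), coda /∅/ ok; σ2 onset /sws/ (3C), coda /∅/ ok → permitted
/vnjed/ — σ1 onset /vnj/ (3C), coda /d/ ok → permitted
Permitted: /vi.skvud/, /noj/, /kmu.swsu/, /vnjed/ → 4.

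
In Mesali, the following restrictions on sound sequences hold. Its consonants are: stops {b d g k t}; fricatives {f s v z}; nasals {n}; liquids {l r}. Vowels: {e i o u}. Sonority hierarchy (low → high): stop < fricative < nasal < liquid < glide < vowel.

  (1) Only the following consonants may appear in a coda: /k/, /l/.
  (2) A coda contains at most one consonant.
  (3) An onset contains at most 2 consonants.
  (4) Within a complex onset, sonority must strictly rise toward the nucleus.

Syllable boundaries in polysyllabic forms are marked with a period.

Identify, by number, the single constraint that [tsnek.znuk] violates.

[tsnek.znuk]: syllable 1 onset /tsn/ has 3 consonants (> 2).
This is a violation of constraint 3: "An onset contains at most 2 consonants."
The remaining constraints (1, 2, 4) are satisfied.

3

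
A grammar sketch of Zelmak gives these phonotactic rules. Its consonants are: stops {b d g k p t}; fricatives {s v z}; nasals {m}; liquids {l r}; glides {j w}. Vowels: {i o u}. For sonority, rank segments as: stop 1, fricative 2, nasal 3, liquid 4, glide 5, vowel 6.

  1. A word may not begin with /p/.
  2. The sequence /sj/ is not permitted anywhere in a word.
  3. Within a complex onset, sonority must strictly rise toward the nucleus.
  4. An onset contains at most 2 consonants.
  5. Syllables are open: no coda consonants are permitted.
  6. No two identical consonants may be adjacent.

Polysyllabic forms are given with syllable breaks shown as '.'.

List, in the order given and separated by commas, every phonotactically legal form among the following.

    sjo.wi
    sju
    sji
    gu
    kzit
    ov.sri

gu

sjo.wi — violates constraint 2: contains banned sequence /sj/ → phonotactically illegal
sju — violates constraint 2: contains banned sequence /sj/ → phonotactically illegal
sji — violates constraint 2: contains banned sequence /sj/ → phonotactically illegal
gu — σ1 onset /g/, coda /∅/ ok → phonotactically legal
kzit — violates constraint 5: syllable 1 coda /t/ has 1 consonant (> 0) → phonotactically illegal
ov.sri — violates constraint 5: syllable 1 coda /v/ has 1 consonant (> 0) → phonotactically illegal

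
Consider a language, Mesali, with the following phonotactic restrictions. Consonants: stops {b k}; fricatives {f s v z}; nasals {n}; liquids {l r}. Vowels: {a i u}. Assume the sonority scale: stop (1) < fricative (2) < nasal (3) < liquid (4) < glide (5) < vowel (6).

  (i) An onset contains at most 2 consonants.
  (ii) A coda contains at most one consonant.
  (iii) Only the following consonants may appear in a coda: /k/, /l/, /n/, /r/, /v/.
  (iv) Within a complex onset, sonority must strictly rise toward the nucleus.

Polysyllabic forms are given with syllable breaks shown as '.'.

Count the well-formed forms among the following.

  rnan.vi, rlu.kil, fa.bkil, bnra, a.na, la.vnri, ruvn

1

rnan.vi — violates constraint (iv): syllable 1 onset /rn/: /r/ (liquid, 4) → /n/ (nasal, 3) does not rise → ill-formed
rlu.kil — violates constraint (iv): syllable 1 onset /rl/: /r/ (liquid, 4) → /l/ (liquid, 4) does not rise → ill-formed
fa.bkil — violates constraint (iv): syllable 2 onset /bk/: /b/ (stop, 1) → /k/ (stop, 1) does not rise → ill-formed
bnra — violates constraint (i): syllable 1 onset /bnr/ has 3 consonants (> 2) → ill-formed
a.na — σ1 onset /∅/, coda /∅/ ok; σ2 onset /n/, coda /∅/ ok → well-formed
la.vnri — violates constraint (i): syllable 2 onset /vnr/ has 3 consonants (> 2) → ill-formed
ruvn — violates constraint (ii): syllable 1 coda /vn/ has 2 consonants (> 1) → ill-formed
Well-formed: a.na → 1.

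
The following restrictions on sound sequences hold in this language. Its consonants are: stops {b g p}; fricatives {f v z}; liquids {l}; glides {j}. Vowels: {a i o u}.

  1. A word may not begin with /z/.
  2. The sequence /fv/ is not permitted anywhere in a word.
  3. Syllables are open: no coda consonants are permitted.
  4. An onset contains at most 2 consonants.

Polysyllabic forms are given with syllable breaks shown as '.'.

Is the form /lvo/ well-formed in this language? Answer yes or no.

/lvo/ — σ1 onset /lv/ (2C), coda /∅/ ok → well-formed

yes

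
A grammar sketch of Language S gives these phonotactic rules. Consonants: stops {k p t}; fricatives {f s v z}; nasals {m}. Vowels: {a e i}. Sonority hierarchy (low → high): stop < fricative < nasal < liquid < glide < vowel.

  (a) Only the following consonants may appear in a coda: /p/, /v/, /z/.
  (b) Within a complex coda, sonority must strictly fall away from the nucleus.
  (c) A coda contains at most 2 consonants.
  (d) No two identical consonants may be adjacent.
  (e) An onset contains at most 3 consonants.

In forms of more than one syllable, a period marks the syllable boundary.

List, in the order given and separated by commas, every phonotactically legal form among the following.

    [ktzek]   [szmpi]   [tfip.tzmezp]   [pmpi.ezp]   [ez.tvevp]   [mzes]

[tfip.tzmezp], [pmpi.ezp], [ez.tvevp]

[ktzek] — violates constraint (a): syllable 1 coda contains /k/, which is not a licensed coda consonant → phonotactically illegal
[szmpi] — violates constraint (e): syllable 1 onset /szmp/ has 4 consonants (> 3) → phonotactically illegal
[tfip.tzmezp] — σ1 onset /tf/ (2C), coda /p/ ok; σ2 onset /tzm/ (3C), coda /zp/ (2→1 falls) ok → phonotactically legal
[pmpi.ezp] — σ1 onset /pmp/ (3C), coda /∅/ ok; σ2 onset /∅/, coda /zp/ (2→1 falls) ok → phonotactically legal
[ez.tvevp] — σ1 onset /∅/, coda /z/ ok; σ2 onset /tv/ (2C), coda /vp/ (2→1 falls) ok → phonotactically legal
[mzes] — violates constraint (a): syllable 1 coda contains /s/, which is not a licensed coda consonant → phonotactically illegal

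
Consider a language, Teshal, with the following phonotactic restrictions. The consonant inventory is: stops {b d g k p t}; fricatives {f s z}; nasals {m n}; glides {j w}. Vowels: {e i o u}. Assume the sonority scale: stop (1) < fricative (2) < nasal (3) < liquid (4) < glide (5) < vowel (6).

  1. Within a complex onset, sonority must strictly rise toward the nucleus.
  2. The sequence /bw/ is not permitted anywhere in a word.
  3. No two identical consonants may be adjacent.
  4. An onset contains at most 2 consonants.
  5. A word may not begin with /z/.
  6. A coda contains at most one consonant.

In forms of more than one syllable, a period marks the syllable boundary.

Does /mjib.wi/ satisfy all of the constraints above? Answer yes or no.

no

/mjib.wi/ — violates constraint 2: contains banned sequence /bw/ → ill-formed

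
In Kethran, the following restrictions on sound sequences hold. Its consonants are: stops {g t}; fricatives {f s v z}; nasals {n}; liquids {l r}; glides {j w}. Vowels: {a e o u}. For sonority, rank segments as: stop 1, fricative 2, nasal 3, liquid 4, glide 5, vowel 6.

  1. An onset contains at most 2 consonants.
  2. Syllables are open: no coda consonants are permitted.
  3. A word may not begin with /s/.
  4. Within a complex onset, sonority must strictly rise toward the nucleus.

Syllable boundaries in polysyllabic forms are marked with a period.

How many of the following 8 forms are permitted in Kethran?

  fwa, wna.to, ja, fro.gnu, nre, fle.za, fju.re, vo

7

fwa — σ1 onset /fw/ (2→5 rises), coda /∅/ ok → permitted
wna.to — violates constraint 4: syllable 1 onset /wn/: /w/ (glide, 5) → /n/ (nasal, 3) does not rise → not permitted
ja — σ1 onset /j/, coda /∅/ ok → permitted
fro.gnu — σ1 onset /fr/ (2→4 rises), coda /∅/ ok; σ2 onset /gn/ (1→3 rises), coda /∅/ ok → permitted
nre — σ1 onset /nr/ (3→4 rises), coda /∅/ ok → permitted
fle.za — σ1 onset /fl/ (2→4 rises), coda /∅/ ok; σ2 onset /z/, coda /∅/ ok → permitted
fju.re — σ1 onset /fj/ (2→5 rises), coda /∅/ ok; σ2 onset /r/, coda /∅/ ok → permitted
vo — σ1 onset /v/, coda /∅/ ok → permitted
Permitted: fwa, ja, fro.gnu, nre, fle.za, fju.re, vo → 7.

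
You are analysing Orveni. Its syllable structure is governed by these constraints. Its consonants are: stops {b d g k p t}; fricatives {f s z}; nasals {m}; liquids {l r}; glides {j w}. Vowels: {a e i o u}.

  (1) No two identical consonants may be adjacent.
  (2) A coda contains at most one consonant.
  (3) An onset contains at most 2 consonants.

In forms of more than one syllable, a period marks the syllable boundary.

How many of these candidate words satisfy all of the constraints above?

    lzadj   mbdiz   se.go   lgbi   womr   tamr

lzadj — violates constraint 2: syllable 1 coda /dj/ has 2 consonants (> 1) → illicit
mbdiz — violates constraint 3: syllable 1 onset /mbd/ has 3 consonants (> 2) → illicit
se.go — σ1 onset /s/, coda /∅/ ok; σ2 onset /g/, coda /∅/ ok → licit
lgbi — violates constraint 3: syllable 1 onset /lgb/ has 3 consonants (> 2) → illicit
womr — violates constraint 2: syllable 1 coda /mr/ has 2 consonants (> 1) → illicit
tamr — violates constraint 2: syllable 1 coda /mr/ has 2 consonants (> 1) → illicit
Licit: se.go → 1.

1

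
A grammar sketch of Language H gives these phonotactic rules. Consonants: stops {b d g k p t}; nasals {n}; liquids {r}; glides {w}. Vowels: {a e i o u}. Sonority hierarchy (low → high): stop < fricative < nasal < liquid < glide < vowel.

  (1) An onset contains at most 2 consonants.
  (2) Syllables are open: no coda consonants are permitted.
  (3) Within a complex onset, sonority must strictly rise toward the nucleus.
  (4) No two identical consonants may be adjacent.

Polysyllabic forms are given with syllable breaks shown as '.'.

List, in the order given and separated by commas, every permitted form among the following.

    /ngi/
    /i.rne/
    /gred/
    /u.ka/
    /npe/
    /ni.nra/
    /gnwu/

/ngi/ — violates constraint 3: syllable 1 onset /ng/: /n/ (nasal, 3) → /g/ (stop, 1) does not rise → not permitted
/i.rne/ — violates constraint 3: syllable 2 onset /rn/: /r/ (liquid, 4) → /n/ (nasal, 3) does not rise → not permitted
/gred/ — violates constraint 2: syllable 1 coda /d/ has 1 consonant (> 0) → not permitted
/u.ka/ — σ1 onset /∅/, coda /∅/ ok; σ2 onset /k/, coda /∅/ ok → permitted
/npe/ — violates constraint 3: syllable 1 onset /np/: /n/ (nasal, 3) → /p/ (stop, 1) does not rise → not permitted
/ni.nra/ — σ1 onset /n/, coda /∅/ ok; σ2 onset /nr/ (3→4 rises), coda /∅/ ok → permitted
/gnwu/ — violates constraint 1: syllable 1 onset /gnw/ has 3 consonants (> 2) → not permitted

/u.ka/, /ni.nra/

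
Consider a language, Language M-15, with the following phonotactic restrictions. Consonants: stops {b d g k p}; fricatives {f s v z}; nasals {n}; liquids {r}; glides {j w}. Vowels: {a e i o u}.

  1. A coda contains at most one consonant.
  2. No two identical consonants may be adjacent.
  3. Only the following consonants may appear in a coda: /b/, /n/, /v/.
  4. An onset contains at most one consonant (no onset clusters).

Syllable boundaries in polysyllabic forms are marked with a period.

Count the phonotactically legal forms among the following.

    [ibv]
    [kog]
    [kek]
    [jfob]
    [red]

0

[ibv] — violates constraint 1: syllable 1 coda /bv/ has 2 consonants (> 1) → phonotactically illegal
[kog] — violates constraint 3: syllable 1 coda contains /g/, which is not a licensed coda consonant → phonotactically illegal
[kek] — violates constraint 3: syllable 1 coda contains /k/, which is not a licensed coda consonant → phonotactically illegal
[jfob] — violates constraint 4: syllable 1 onset /jf/ has 2 consonants (> 1) → phonotactically illegal
[red] — violates constraint 3: syllable 1 coda contains /d/, which is not a licensed coda consonant → phonotactically illegal
No form is phonotactically legal → 0.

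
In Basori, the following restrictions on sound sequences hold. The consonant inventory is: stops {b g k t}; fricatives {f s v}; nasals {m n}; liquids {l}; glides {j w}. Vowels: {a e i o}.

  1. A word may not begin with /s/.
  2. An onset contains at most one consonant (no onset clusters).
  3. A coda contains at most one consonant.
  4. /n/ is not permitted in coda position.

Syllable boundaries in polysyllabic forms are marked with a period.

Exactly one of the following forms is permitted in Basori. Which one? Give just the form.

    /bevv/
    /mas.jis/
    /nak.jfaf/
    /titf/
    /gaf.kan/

/mas.jis/

/bevv/ — violates constraint 3: syllable 1 coda /vv/ has 2 consonants (> 1) → not permitted
/mas.jis/ — σ1 onset /m/, coda /s/ ok; σ2 onset /j/, coda /s/ ok → permitted
/nak.jfaf/ — violates constraint 2: syllable 2 onset /jf/ has 2 consonants (> 1) → not permitted
/titf/ — violates constraint 3: syllable 1 coda /tf/ has 2 consonants (> 1) → not permitted
/gaf.kan/ — violates constraint 4: syllable 2 coda contains /n/ → not permitted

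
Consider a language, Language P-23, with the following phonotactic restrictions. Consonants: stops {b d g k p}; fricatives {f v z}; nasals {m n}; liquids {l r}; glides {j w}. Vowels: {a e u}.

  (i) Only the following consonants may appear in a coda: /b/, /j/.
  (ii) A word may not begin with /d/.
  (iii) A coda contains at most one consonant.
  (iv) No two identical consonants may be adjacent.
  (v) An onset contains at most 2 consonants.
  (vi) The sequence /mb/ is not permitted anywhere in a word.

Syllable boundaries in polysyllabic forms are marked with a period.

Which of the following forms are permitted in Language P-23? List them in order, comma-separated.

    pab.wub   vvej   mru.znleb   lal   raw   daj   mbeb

pab.wub — σ1 onset /p/, coda /b/ ok; σ2 onset /w/, coda /b/ ok → permitted
vvej — violates constraint (iv): adjacent identical consonants /vv/ → not permitted
mru.znleb — violates constraint (v): syllable 2 onset /znl/ has 3 consonants (> 2) → not permitted
lal — violates constraint (i): syllable 1 coda contains /l/, which is not a licensed coda consonant → not permitted
raw — violates constraint (i): syllable 1 coda contains /w/, which is not a licensed coda consonant → not permitted
daj — violates constraint (ii): word begins with /d/ → not permitted
mbeb — violates constraint (vi): contains banned sequence /mb/ → not permitted

pab.wub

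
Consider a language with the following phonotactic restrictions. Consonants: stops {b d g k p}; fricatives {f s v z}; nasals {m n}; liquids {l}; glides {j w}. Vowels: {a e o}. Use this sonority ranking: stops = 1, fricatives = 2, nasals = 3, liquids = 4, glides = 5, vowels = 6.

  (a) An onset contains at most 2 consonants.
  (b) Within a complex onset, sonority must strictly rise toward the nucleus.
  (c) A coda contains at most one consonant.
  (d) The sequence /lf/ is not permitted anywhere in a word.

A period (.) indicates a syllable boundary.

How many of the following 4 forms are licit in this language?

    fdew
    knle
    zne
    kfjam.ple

1

fdew — violates constraint (b): syllable 1 onset /fd/: /f/ (fricative, 2) → /d/ (stop, 1) does not rise → illicit
knle — violates constraint (a): syllable 1 onset /knl/ has 3 consonants (> 2) → illicit
zne — σ1 onset /zn/ (2→3 rises), coda /∅/ ok → licit
kfjam.ple — violates constraint (a): syllable 1 onset /kfj/ has 3 consonants (> 2) → illicit
Licit: zne → 1.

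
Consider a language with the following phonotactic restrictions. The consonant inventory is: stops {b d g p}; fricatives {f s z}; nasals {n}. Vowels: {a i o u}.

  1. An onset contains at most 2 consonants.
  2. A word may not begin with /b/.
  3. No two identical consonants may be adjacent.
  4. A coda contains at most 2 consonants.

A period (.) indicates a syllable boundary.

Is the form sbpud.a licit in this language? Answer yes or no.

sbpud.a — violates constraint 1: syllable 1 onset /sbp/ has 3 consonants (> 2) → illicit

no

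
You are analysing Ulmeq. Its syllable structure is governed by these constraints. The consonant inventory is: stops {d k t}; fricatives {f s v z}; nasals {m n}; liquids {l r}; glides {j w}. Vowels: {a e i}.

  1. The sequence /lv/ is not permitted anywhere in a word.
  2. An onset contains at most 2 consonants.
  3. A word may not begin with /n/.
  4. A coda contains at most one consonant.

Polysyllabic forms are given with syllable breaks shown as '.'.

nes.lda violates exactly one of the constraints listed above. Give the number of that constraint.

3

nes.lda: word begins with /n/.
This is a violation of constraint 3: "A word may not begin with /n/."
The remaining constraints (1, 2, 4) are satisfied.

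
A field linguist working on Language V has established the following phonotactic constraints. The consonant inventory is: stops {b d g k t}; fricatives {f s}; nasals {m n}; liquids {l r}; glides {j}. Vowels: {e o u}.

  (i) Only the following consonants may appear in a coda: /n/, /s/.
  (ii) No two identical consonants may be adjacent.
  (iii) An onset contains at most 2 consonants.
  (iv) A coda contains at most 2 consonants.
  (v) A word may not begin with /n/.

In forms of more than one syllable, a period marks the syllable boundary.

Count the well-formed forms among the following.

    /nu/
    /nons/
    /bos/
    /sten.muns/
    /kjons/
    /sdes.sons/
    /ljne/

3

/nu/ — violates constraint (v): word begins with /n/ → ill-formed
/nons/ — violates constraint (v): word begins with /n/ → ill-formed
/bos/ — σ1 onset /b/, coda /s/ ok → well-formed
/sten.muns/ — σ1 onset /st/ (2C), coda /n/ ok; σ2 onset /m/, coda /ns/ (2C) ok → well-formed
/kjons/ — σ1 onset /kj/ (2C), coda /ns/ (2C) ok → well-formed
/sdes.sons/ — violates constraint (ii): adjacent identical consonants /ss/ → ill-formed
/ljne/ — violates constraint (iii): syllable 1 onset /ljn/ has 3 consonants (> 2) → ill-formed
Well-formed: /bos/, /sten.muns/, /kjons/ → 3.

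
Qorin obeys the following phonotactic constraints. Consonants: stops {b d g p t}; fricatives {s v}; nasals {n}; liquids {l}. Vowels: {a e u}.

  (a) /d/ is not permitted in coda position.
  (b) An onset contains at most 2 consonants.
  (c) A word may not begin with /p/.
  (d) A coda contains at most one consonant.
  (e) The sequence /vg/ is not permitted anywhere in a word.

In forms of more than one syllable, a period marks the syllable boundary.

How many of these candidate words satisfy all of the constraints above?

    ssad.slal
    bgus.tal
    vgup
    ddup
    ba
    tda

4

ssad.slal — violates constraint (a): syllable 1 coda contains /d/ → not permitted
bgus.tal — σ1 onset /bg/ (2C), coda /s/ ok; σ2 onset /t/, coda /l/ ok → permitted
vgup — violates constraint (e): contains banned sequence /vg/ → not permitted
ddup — σ1 onset /dd/ (2C), coda /p/ ok → permitted
ba — σ1 onset /b/, coda /∅/ ok → permitted
tda — σ1 onset /td/ (2C), coda /∅/ ok → permitted
Permitted: bgus.tal, ddup, ba, tda → 4.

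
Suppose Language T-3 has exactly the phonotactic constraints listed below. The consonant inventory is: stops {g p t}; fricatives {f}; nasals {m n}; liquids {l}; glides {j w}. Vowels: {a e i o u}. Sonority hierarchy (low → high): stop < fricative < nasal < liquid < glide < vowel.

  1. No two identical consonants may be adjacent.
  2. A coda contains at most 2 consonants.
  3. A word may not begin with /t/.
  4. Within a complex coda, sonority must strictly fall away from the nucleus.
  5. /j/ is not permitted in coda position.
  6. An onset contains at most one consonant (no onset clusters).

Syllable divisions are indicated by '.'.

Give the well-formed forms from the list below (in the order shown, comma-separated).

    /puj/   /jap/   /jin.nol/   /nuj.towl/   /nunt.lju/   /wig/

/puj/ — violates constraint 5: syllable 1 coda contains /j/ → ill-formed
/jap/ — σ1 onset /j/, coda /p/ ok → well-formed
/jin.nol/ — violates constraint 1: adjacent identical consonants /nn/ → ill-formed
/nuj.towl/ — violates constraint 5: syllable 1 coda contains /j/ → ill-formed
/nunt.lju/ — violates constraint 6: syllable 2 onset /lj/ has 2 consonants (> 1) → ill-formed
/wig/ — σ1 onset /w/, coda /g/ ok → well-formed

/jap/, /wig/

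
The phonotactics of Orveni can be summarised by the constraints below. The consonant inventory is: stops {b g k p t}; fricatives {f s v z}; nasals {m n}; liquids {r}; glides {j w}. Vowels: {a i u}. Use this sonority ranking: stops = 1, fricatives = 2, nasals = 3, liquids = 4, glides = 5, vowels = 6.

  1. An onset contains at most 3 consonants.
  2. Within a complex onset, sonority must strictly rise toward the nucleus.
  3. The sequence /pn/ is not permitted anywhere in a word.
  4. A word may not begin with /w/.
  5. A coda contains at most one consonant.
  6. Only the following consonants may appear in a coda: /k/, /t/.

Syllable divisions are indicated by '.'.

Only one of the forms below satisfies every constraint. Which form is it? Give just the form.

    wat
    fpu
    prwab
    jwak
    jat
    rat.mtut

jat

wat — violates constraint 4: word begins with /w/ → phonotactically illegal
fpu — violates constraint 2: syllable 1 onset /fp/: /f/ (fricative, 2) → /p/ (stop, 1) does not rise → phonotactically illegal
prwab — violates constraint 6: syllable 1 coda contains /b/, which is not a licensed coda consonant → phonotactically illegal
jwak — violates constraint 2: syllable 1 onset /jw/: /j/ (glide, 5) → /w/ (glide, 5) does not rise → phonotactically illegal
jat — σ1 onset /j/, coda /t/ ok → phonotactically legal
rat.mtut — violates constraint 2: syllable 2 onset /mt/: /m/ (nasal, 3) → /t/ (stop, 1) does not rise → phonotactically illegal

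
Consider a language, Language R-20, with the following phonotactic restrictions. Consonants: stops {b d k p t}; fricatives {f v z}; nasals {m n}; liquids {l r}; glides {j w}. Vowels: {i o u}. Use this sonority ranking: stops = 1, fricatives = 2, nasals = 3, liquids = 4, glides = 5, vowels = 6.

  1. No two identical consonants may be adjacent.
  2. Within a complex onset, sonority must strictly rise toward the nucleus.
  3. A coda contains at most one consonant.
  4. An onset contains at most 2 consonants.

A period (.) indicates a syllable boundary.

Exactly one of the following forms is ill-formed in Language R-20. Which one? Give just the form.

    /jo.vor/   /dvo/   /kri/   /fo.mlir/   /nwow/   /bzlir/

/bzlir/

/jo.vor/ — σ1 onset /j/, coda /∅/ ok; σ2 onset /v/, coda /r/ ok → well-formed
/dvo/ — σ1 onset /dv/ (1→2 rises), coda /∅/ ok → well-formed
/kri/ — σ1 onset /kr/ (1→4 rises), coda /∅/ ok → well-formed
/fo.mlir/ — σ1 onset /f/, coda /∅/ ok; σ2 onset /ml/ (3→4 rises), coda /r/ ok → well-formed
/nwow/ — σ1 onset /nw/ (3→5 rises), coda /w/ ok → well-formed
/bzlir/ — violates constraint 4: syllable 1 onset /bzl/ has 3 consonants (> 2) → ill-formed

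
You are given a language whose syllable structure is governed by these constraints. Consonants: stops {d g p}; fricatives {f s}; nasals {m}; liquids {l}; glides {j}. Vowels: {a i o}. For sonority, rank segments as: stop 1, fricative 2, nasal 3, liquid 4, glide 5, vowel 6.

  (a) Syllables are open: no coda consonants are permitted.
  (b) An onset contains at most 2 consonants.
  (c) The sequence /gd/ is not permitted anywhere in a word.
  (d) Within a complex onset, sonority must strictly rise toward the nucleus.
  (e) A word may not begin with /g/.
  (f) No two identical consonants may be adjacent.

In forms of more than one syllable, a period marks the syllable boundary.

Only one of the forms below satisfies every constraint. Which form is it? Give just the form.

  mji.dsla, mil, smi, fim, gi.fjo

mji.dsla — violates constraint (b): syllable 2 onset /dsl/ has 3 consonants (> 2) → illicit
mil — violates constraint (a): syllable 1 coda /l/ has 1 consonant (> 0) → illicit
smi — σ1 onset /sm/ (2→3 rises), coda /∅/ ok → licit
fim — violates constraint (a): syllable 1 coda /m/ has 1 consonant (> 0) → illicit
gi.fjo — violates constraint (e): word begins with /g/ → illicit

smi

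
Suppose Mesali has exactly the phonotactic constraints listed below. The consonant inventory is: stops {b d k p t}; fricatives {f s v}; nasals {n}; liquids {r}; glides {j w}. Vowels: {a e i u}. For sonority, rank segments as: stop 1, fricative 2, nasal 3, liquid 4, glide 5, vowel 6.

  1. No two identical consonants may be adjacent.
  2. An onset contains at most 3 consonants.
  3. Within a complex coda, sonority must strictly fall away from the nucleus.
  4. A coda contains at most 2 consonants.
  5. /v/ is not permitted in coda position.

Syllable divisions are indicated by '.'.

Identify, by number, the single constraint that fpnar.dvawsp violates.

4

fpnar.dvawsp: syllable 2 coda /wsp/ has 3 consonants (> 2).
This is a violation of constraint 4: "A coda contains at most 2 consonants."
The remaining constraints (1, 2, 3, 5) are satisfied.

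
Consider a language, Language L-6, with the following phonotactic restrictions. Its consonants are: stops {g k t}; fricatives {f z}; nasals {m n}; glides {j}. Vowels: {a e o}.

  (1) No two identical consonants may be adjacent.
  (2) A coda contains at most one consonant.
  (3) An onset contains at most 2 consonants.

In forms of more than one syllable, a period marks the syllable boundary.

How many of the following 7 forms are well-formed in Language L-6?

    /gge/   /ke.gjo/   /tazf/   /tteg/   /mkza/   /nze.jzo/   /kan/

3

/gge/ — violates constraint 1: adjacent identical consonants /gg/ → ill-formed
/ke.gjo/ — σ1 onset /k/, coda /∅/ ok; σ2 onset /gj/ (2C), coda /∅/ ok → well-formed
/tazf/ — violates constraint 2: syllable 1 coda /zf/ has 2 consonants (> 1) → ill-formed
/tteg/ — violates constraint 1: adjacent identical consonants /tt/ → ill-formed
/mkza/ — violates constraint 3: syllable 1 onset /mkz/ has 3 consonants (> 2) → ill-formed
/nze.jzo/ — σ1 onset /nz/ (2C), coda /∅/ ok; σ2 onset /jz/ (2C), coda /∅/ ok → well-formed
/kan/ — σ1 onset /k/, coda /n/ ok → well-formed
Well-formed: /ke.gjo/, /nze.jzo/, /kan/ → 3.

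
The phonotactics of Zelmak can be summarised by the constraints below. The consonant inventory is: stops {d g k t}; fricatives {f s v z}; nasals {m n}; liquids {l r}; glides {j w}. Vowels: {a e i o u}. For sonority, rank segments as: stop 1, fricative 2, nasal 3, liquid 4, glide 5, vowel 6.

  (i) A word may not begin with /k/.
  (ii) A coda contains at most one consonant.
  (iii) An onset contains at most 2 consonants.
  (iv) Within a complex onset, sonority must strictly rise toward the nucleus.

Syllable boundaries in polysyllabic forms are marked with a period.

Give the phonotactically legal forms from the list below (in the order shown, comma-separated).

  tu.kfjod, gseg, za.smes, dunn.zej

gseg, za.smes

tu.kfjod — violates constraint (iii): syllable 2 onset /kfj/ has 3 consonants (> 2) → phonotactically illegal
gseg — σ1 onset /gs/ (1→2 rises), coda /g/ ok → phonotactically legal
za.smes — σ1 onset /z/, coda /∅/ ok; σ2 onset /sm/ (2→3 rises), coda /s/ ok → phonotactically legal
dunn.zej — violates constraint (ii): syllable 1 coda /nn/ has 2 consonants (> 1) → phonotactically illegal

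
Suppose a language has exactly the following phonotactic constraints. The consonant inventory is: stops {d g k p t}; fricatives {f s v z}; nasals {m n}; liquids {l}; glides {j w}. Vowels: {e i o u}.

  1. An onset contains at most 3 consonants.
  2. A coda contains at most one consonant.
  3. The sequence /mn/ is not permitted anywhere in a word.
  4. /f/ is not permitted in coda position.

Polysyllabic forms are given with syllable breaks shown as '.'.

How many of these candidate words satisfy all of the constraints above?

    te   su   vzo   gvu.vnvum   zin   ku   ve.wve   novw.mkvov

7

te — σ1 onset /t/, coda /∅/ ok → licit
su — σ1 onset /s/, coda /∅/ ok → licit
vzo — σ1 onset /vz/ (2C), coda /∅/ ok → licit
gvu.vnvum — σ1 onset /gv/ (2C), coda /∅/ ok; σ2 onset /vnv/ (3C), coda /m/ ok → licit
zin — σ1 onset /z/, coda /n/ ok → licit
ku — σ1 onset /k/, coda /∅/ ok → licit
ve.wve — σ1 onset /v/, coda /∅/ ok; σ2 onset /wv/ (2C), coda /∅/ ok → licit
novw.mkvov — violates constraint 2: syllable 1 coda /vw/ has 2 consonants (> 1) → illicit
Licit: te, su, vzo, gvu.vnvum, zin, ku, ve.wve → 7.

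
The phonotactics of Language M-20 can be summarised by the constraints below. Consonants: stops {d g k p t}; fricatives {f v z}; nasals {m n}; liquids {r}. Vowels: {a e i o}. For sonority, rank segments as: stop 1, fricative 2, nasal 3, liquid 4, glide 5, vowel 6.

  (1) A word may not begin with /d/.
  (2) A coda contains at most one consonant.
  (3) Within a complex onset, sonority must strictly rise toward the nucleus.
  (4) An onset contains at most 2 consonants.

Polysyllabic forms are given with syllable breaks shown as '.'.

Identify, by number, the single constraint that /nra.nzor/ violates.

3

/nra.nzor/: syllable 2 onset /nz/: /n/ (nasal, 3) → /z/ (fricative, 2) does not rise.
This is a violation of constraint 3: "Within a complex onset, sonority must strictly rise toward the nucleus."
The remaining constraints (1, 2, 4) are satisfied.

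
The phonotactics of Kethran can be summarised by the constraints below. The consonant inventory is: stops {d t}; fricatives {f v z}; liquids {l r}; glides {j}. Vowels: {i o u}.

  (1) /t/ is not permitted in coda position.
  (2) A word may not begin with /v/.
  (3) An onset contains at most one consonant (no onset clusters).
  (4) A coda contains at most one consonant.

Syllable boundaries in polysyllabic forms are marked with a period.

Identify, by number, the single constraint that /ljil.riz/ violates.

3

/ljil.riz/: syllable 1 onset /lj/ has 2 consonants (> 1).
This is a violation of constraint 3: "An onset contains at most one consonant (no onset clusters)."
The remaining constraints (1, 2, 4) are satisfied.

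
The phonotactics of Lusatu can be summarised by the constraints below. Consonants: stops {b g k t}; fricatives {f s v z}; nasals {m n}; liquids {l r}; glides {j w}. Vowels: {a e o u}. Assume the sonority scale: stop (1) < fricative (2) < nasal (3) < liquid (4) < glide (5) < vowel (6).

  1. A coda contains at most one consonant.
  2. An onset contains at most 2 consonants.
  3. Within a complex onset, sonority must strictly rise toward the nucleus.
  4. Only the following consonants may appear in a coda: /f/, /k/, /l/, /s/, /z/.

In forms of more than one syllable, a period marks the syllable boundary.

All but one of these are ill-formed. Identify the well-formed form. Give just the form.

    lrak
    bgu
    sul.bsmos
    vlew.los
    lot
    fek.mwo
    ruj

fek.mwo

lrak — violates constraint 3: syllable 1 onset /lr/: /l/ (liquid, 4) → /r/ (liquid, 4) does not rise → ill-formed
bgu — violates constraint 3: syllable 1 onset /bg/: /b/ (stop, 1) → /g/ (stop, 1) does not rise → ill-formed
sul.bsmos — violates constraint 2: syllable 2 onset /bsm/ has 3 consonants (> 2) → ill-formed
vlew.los — violates constraint 4: syllable 1 coda contains /w/, which is not a licensed coda consonant → ill-formed
lot — violates constraint 4: syllable 1 coda contains /t/, which is not a licensed coda consonant → ill-formed
fek.mwo — σ1 onset /f/, coda /k/ ok; σ2 onset /mw/ (3→5 rises), coda /∅/ ok → well-formed
ruj — violates constraint 4: syllable 1 coda contains /j/, which is not a licensed coda consonant → ill-formed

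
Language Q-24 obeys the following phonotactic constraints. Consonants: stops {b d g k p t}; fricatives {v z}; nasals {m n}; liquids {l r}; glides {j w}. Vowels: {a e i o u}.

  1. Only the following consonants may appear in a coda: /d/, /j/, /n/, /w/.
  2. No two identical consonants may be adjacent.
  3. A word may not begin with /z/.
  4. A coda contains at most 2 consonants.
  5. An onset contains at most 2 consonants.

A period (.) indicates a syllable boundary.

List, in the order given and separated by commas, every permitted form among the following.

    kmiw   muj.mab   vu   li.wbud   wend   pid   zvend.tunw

kmiw, vu, li.wbud, wend, pid

kmiw — σ1 onset /km/ (2C), coda /w/ ok → permitted
muj.mab — violates constraint 1: syllable 2 coda contains /b/, which is not a licensed coda consonant → not permitted
vu — σ1 onset /v/, coda /∅/ ok → permitted
li.wbud — σ1 onset /l/, coda /∅/ ok; σ2 onset /wb/ (2C), coda /d/ ok → permitted
wend — σ1 onset /w/, coda /nd/ (2C) ok → permitted
pid — σ1 onset /p/, coda /d/ ok → permitted
zvend.tunw — violates constraint 3: word begins with /z/ → not permitted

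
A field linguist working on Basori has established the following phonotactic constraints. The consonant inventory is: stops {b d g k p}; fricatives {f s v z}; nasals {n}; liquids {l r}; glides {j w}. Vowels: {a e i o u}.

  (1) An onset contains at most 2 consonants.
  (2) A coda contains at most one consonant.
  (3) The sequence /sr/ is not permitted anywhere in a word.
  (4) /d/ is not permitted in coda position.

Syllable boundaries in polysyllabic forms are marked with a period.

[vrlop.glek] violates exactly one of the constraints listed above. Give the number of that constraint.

1

[vrlop.glek]: syllable 1 onset /vrl/ has 3 consonants (> 2).
This is a violation of constraint 1: "An onset contains at most 2 consonants."
The remaining constraints (2, 3, 4) are satisfied.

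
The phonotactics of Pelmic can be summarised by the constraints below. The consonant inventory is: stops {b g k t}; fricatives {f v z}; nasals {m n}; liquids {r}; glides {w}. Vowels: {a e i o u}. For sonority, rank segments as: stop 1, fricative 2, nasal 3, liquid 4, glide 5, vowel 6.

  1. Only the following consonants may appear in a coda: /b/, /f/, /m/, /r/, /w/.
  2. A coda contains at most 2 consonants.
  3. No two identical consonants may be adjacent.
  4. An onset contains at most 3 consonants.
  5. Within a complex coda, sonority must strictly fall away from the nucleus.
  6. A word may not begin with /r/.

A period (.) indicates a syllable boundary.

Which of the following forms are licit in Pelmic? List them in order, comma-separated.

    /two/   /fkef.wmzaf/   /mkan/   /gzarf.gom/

/two/ — σ1 onset /tw/ (2C), coda /∅/ ok → licit
/fkef.wmzaf/ — σ1 onset /fk/ (2C), coda /f/ ok; σ2 onset /wmz/ (3C), coda /f/ ok → licit
/mkan/ — violates constraint 1: syllable 1 coda contains /n/, which is not a licensed coda consonant → illicit
/gzarf.gom/ — σ1 onset /gz/ (2C), coda /rf/ (4→2 falls) ok; σ2 onset /g/, coda /m/ ok → licit

/two/, /fkef.wmzaf/, /gzarf.gom/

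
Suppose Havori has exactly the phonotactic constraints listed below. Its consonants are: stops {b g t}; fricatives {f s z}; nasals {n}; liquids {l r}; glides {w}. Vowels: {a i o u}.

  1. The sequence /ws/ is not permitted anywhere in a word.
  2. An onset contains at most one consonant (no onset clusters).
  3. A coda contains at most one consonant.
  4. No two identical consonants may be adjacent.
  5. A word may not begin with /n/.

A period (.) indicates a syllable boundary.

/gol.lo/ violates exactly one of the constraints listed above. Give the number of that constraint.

/gol.lo/: adjacent identical consonants /ll/.
This is a violation of constraint 4: "No two identical consonants may be adjacent."
The remaining constraints (1, 2, 3, 5) are satisfied.

4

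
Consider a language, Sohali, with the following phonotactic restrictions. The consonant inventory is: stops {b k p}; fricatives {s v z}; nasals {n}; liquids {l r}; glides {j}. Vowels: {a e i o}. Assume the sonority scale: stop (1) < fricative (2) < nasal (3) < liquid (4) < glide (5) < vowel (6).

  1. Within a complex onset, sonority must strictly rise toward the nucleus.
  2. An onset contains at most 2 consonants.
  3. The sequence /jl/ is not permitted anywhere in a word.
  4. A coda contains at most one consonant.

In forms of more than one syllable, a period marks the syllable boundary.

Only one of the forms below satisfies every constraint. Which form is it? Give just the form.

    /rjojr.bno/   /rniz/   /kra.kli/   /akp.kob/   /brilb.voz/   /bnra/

/kra.kli/

/rjojr.bno/ — violates constraint 4: syllable 1 coda /jr/ has 2 consonants (> 1) → illicit
/rniz/ — violates constraint 1: syllable 1 onset /rn/: /r/ (liquid, 4) → /n/ (nasal, 3) does not rise → illicit
/kra.kli/ — σ1 onset /kr/ (1→4 rises), coda /∅/ ok; σ2 onset /kl/ (1→4 rises), coda /∅/ ok → licit
/akp.kob/ — violates constraint 4: syllable 1 coda /kp/ has 2 consonants (> 1) → illicit
/brilb.voz/ — violates constraint 4: syllable 1 coda /lb/ has 2 consonants (> 1) → illicit
/bnra/ — violates constraint 2: syllable 1 onset /bnr/ has 3 consonants (> 2) → illicit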